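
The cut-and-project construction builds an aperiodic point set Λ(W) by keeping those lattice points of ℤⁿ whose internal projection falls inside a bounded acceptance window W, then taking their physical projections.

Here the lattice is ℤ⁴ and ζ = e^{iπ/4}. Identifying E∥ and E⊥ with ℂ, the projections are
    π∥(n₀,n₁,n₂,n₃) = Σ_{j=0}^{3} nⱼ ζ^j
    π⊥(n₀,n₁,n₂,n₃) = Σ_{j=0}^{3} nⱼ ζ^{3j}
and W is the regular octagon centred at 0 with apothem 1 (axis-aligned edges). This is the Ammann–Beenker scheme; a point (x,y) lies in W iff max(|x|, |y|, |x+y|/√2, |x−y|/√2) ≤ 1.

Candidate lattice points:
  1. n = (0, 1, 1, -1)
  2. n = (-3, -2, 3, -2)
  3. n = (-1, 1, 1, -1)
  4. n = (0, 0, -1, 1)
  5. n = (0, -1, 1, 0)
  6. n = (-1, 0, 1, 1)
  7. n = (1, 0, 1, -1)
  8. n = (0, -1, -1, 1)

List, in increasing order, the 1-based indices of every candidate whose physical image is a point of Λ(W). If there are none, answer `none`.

π⊥(n) = n₀ + n₁ζ³ + n₂ζ⁶ + n₃ζ⁹ where ζ = e^{iπ/4}.
candidate 1: n = (0, 1, 1, -1) → π⊥ ≈ (-1.4142, -1.0000); max(|x|,|y|,|x±y|/√2) = 1.7071 > 1 ⇒ ∉ W
candidate 2: n = (-3, -2, 3, -2) → π⊥ ≈ (-3.0000, -5.8284); max(|x|,|y|,|x±y|/√2) = 6.2426 > 1 ⇒ ∉ W
candidate 3: n = (-1, 1, 1, -1) → π⊥ ≈ (-2.4142, -1.0000); max(|x|,|y|,|x±y|/√2) = 2.4142 > 1 ⇒ ∉ W
candidate 4: n = (0, 0, -1, 1) → π⊥ ≈ (+0.7071, +1.7071); max(|x|,|y|,|x±y|/√2) = 1.7071 > 1 ⇒ ∉ W
candidate 5: n = (0, -1, 1, 0) → π⊥ ≈ (+0.7071, -1.7071); max(|x|,|y|,|x±y|/√2) = 1.7071 > 1 ⇒ ∉ W
candidate 6: n = (-1, 0, 1, 1) → π⊥ ≈ (-0.2929, -0.2929); max(|x|,|y|,|x±y|/√2) = 0.4142 ≤ 1 ⇒ ∈ W
candidate 7: n = (1, 0, 1, -1) → π⊥ ≈ (+0.2929, -1.7071); max(|x|,|y|,|x±y|/√2) = 1.7071 > 1 ⇒ ∉ W
candidate 8: n = (0, -1, -1, 1) → π⊥ ≈ (+1.4142, +1.0000); max(|x|,|y|,|x±y|/√2) = 1.7071 > 1 ⇒ ∉ W

6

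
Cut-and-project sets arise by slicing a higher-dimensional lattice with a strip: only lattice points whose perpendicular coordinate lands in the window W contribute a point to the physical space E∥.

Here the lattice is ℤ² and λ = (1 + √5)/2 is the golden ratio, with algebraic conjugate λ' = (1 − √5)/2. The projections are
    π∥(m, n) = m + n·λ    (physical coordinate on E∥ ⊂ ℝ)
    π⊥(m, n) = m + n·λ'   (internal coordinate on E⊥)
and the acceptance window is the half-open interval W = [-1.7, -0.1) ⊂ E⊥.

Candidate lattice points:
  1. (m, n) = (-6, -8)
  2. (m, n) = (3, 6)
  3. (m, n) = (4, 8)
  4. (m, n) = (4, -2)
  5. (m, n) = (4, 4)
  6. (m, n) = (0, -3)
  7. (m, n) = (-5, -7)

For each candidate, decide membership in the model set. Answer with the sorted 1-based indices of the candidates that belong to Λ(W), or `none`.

1, 2, 3, 7

λ' = (1−√5)/2 ≈ -0.61803.
#1 (-6,-8): internal coord -6 + (-8)·λ' = -1.05573; -1.05573 ∈ [-1.7, -0.1) → IN Λ
#2 (3,6): internal coord 3 + (6)·λ' = -0.70820; -0.70820 ∈ [-1.7, -0.1) → IN Λ
#3 (4,8): internal coord 4 + (8)·λ' = -0.94427; -0.94427 ∈ [-1.7, -0.1) → IN Λ
#4 (4,-2): internal coord 4 + (-2)·λ' = +5.23607; +5.23607 ∉ [-1.7, -0.1) → out
#5 (4,4): internal coord 4 + (4)·λ' = +1.52786; +1.52786 ∉ [-1.7, -0.1) → out
#6 (0,-3): internal coord 0 + (-3)·λ' = +1.85410; +1.85410 ∉ [-1.7, -0.1) → out
#7 (-5,-7): internal coord -5 + (-7)·λ' = -0.67376; -0.67376 ∈ [-1.7, -0.1) → IN Λ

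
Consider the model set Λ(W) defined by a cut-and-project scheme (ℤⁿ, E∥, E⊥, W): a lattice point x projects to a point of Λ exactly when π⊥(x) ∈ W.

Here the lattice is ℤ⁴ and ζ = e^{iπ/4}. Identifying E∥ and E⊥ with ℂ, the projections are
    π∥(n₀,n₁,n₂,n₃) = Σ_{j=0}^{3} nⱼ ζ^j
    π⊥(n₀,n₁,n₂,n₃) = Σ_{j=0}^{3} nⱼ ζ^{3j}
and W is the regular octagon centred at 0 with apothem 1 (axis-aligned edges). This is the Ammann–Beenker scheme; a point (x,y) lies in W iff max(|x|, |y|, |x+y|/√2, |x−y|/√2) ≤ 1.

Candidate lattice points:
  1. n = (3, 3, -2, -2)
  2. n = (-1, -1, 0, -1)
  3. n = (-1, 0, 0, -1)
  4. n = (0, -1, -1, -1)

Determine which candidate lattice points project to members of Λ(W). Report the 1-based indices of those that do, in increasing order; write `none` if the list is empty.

4

Internal map: ζ^{3j} for j=0..3 gives (1,0), (−√2/2,√2/2), (0,−1), (√2/2,√2/2).
candidate 1: n = (3, 3, -2, -2) → π⊥ ≈ (-0.53553, +2.70711); max(|x|,|y|,|x±y|/√2) = 2.70711 > 1 ⇒ ∉ W
candidate 2: n = (-1, -1, 0, -1) → π⊥ ≈ (-1.00000, -1.41421); max(|x|,|y|,|x±y|/√2) = 1.70711 > 1 ⇒ ∉ W
candidate 3: n = (-1, 0, 0, -1) → π⊥ ≈ (-1.70711, -0.70711); max(|x|,|y|,|x±y|/√2) = 1.70711 > 1 ⇒ ∉ W
candidate 4: n = (0, -1, -1, -1) → π⊥ ≈ (+0.00000, -0.41421); max(|x|,|y|,|x±y|/√2) = 0.41421 ≤ 1 ⇒ ∈ W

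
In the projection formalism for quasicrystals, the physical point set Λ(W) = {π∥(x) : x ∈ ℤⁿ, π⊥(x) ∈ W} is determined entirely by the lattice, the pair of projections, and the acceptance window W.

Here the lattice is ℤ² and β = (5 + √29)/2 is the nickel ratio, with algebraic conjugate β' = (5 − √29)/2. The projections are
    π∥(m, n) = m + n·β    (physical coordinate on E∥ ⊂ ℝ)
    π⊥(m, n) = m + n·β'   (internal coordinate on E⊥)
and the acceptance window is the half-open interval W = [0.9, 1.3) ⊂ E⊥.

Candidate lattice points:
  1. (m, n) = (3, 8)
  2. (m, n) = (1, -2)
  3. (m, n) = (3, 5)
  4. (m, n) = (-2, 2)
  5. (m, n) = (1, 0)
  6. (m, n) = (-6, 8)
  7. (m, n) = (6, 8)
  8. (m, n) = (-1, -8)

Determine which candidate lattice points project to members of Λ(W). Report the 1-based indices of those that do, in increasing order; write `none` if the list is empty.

Compute β' = (5−√29)/2 = -0.19258, so π⊥(m,n) = m -0.19258·n.
candidate 1: (m,n)=(3,8) → π∥ = 3+8·β ≈ 44.54066, π⊥ = 3+8·β' ≈ 1.45934 ∉ [0.9, 1.3) ⇒ out
candidate 2: (m,n)=(1,-2) → π∥ = 1-2·β ≈ -9.38516, π⊥ = 1-2·β' ≈ 1.38516 ∉ [0.9, 1.3) ⇒ out
candidate 3: (m,n)=(3,5) → π∥ = 3+5·β ≈ 28.96291, π⊥ = 3+5·β' ≈ 2.03709 ∉ [0.9, 1.3) ⇒ out
candidate 4: (m,n)=(-2,2) → π∥ = -2+2·β ≈ 8.38516, π⊥ = -2+2·β' ≈ -2.38516 ∉ [0.9, 1.3) ⇒ out
candidate 5: (m,n)=(1,0) → π∥ = 1+0·β ≈ 1.00000, π⊥ = 1+0·β' ≈ 1.00000 ∈ [0.9, 1.3) ⇒ IN Λ
candidate 6: (m,n)=(-6,8) → π∥ = -6+8·β ≈ 35.54066, π⊥ = -6+8·β' ≈ -7.54066 ∉ [0.9, 1.3) ⇒ out
candidate 7: (m,n)=(6,8) → π∥ = 6+8·β ≈ 47.54066, π⊥ = 6+8·β' ≈ 4.45934 ∉ [0.9, 1.3) ⇒ out
candidate 8: (m,n)=(-1,-8) → π∥ = -1-8·β ≈ -42.54066, π⊥ = -1-8·β' ≈ 0.54066 ∉ [0.9, 1.3) ⇒ out

5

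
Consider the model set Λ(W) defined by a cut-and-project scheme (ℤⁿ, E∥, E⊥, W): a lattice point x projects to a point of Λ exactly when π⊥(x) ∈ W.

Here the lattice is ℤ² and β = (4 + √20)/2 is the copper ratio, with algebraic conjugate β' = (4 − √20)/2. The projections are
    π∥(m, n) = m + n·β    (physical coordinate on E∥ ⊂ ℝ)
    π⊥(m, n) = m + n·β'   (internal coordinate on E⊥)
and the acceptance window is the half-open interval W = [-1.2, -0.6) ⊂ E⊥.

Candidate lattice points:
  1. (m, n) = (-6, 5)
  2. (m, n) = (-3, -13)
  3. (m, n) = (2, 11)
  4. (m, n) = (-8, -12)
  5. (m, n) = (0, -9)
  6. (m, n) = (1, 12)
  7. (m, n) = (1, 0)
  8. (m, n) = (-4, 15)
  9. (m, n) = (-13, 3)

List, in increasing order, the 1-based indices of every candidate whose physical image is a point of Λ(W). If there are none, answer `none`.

none

β' = (4−√20)/2 ≈ -0.236068.
candidate 1: (m,n)=(-6,5) → π∥ = -6+5·β ≈ 15.180340, π⊥ = -6+5·β' ≈ -7.180340 ∉ [-1.2, -0.6) ⇒ out
candidate 2: (m,n)=(-3,-13) → π∥ = -3-13·β ≈ -58.068884, π⊥ = -3-13·β' ≈ 0.068884 ∉ [-1.2, -0.6) ⇒ out
candidate 3: (m,n)=(2,11) → π∥ = 2+11·β ≈ 48.596748, π⊥ = 2+11·β' ≈ -0.596748 ∉ [-1.2, -0.6) ⇒ out
candidate 4: (m,n)=(-8,-12) → π∥ = -8-12·β ≈ -58.832816, π⊥ = -8-12·β' ≈ -5.167184 ∉ [-1.2, -0.6) ⇒ out
candidate 5: (m,n)=(0,-9) → π∥ = 0-9·β ≈ -38.124612, π⊥ = 0-9·β' ≈ 2.124612 ∉ [-1.2, -0.6) ⇒ out
candidate 6: (m,n)=(1,12) → π∥ = 1+12·β ≈ 51.832816, π⊥ = 1+12·β' ≈ -1.832816 ∉ [-1.2, -0.6) ⇒ out
candidate 7: (m,n)=(1,0) → π∥ = 1+0·β ≈ 1.000000, π⊥ = 1+0·β' ≈ 1.000000 ∉ [-1.2, -0.6) ⇒ out
candidate 8: (m,n)=(-4,15) → π∥ = -4+15·β ≈ 59.541020, π⊥ = -4+15·β' ≈ -7.541020 ∉ [-1.2, -0.6) ⇒ out
candidate 9: (m,n)=(-13,3) → π∥ = -13+3·β ≈ -0.291796, π⊥ = -13+3·β' ≈ -13.708204 ∉ [-1.2, -0.6) ⇒ out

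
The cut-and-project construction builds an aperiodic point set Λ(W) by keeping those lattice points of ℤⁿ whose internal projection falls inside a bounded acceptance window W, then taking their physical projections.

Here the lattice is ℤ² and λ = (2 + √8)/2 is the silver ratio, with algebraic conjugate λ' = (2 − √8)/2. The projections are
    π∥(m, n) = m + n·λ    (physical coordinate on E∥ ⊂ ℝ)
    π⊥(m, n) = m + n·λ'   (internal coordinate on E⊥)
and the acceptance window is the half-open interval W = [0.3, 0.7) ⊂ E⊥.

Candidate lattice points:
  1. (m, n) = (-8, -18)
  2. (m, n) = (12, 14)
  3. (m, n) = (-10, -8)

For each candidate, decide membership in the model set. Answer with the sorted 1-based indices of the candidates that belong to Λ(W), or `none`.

none

Numerically λ ≈ 2.41421 and λ' = −1/λ ≈ -0.41421.
[1] lift (-8,-18): star map gives -0.54416; window check 0.3 ≤ -0.54416 < 0.7 is false → out
[2] lift (12,14): star map gives 6.20101; window check 0.3 ≤ 6.20101 < 0.7 is false → out
[3] lift (-10,-8): star map gives -6.68629; window check 0.3 ≤ -6.68629 < 0.7 is false → out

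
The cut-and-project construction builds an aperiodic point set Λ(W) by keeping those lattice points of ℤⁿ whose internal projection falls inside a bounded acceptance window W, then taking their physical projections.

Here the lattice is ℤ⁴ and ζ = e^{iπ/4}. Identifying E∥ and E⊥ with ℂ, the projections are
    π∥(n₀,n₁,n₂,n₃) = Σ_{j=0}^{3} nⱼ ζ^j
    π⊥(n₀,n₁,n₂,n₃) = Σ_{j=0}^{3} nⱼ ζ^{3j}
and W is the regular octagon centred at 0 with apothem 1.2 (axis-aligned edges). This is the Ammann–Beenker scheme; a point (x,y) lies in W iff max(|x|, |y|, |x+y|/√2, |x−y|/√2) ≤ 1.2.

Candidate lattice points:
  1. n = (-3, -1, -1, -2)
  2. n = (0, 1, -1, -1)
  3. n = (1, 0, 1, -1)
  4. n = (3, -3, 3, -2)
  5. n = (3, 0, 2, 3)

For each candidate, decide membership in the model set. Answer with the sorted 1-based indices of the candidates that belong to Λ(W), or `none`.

Internal map: ζ^{3j} for j=0..3 gives (1,0), (−√2/2,√2/2), (0,−1), (√2/2,√2/2).
#1 (-3, -1, -1, -2): internal (-3.7071, -1.1213); octagon support 3.7071 vs apothem 1.2 → ∉ W
#2 (0, 1, -1, -1): internal (-1.4142, 1.0000); octagon support 1.7071 vs apothem 1.2 → ∉ W
#3 (1, 0, 1, -1): internal (0.2929, -1.7071); octagon support 1.7071 vs apothem 1.2 → ∉ W
#4 (3, -3, 3, -2): internal (3.7071, -6.5355); octagon support 7.2426 vs apothem 1.2 → ∉ W
#5 (3, 0, 2, 3): internal (5.1213, 0.1213); octagon support 5.1213 vs apothem 1.2 → ∉ W

none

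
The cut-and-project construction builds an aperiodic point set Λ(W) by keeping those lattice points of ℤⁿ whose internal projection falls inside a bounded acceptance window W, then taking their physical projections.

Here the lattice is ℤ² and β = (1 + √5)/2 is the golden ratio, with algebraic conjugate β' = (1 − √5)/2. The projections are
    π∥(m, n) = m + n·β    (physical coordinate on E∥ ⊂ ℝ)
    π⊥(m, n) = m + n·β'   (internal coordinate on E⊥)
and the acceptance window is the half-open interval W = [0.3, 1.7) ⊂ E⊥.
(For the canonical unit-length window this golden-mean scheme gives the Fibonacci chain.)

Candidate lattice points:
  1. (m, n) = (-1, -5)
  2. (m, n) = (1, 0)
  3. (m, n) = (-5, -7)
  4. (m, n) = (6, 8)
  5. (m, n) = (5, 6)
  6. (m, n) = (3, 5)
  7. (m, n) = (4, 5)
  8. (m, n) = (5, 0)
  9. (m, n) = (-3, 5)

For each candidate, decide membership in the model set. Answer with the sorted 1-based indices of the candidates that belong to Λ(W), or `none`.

2, 4, 5, 7

β' = (1−√5)/2 ≈ -0.61803.
candidate 1: (m,n)=(-1,-5) → π∥ = -1-5·β ≈ -9.09017, π⊥ = -1-5·β' ≈ 2.09017 ∉ [0.3, 1.7) ⇒ out
candidate 2: (m,n)=(1,0) → π∥ = 1+0·β ≈ 1.00000, π⊥ = 1+0·β' ≈ 1.00000 ∈ [0.3, 1.7) ⇒ IN Λ
candidate 3: (m,n)=(-5,-7) → π∥ = -5-7·β ≈ -16.32624, π⊥ = -5-7·β' ≈ -0.67376 ∉ [0.3, 1.7) ⇒ out
candidate 4: (m,n)=(6,8) → π∥ = 6+8·β ≈ 18.94427, π⊥ = 6+8·β' ≈ 1.05573 ∈ [0.3, 1.7) ⇒ IN Λ
candidate 5: (m,n)=(5,6) → π∥ = 5+6·β ≈ 14.70820, π⊥ = 5+6·β' ≈ 1.29180 ∈ [0.3, 1.7) ⇒ IN Λ
candidate 6: (m,n)=(3,5) → π∥ = 3+5·β ≈ 11.09017, π⊥ = 3+5·β' ≈ -0.09017 ∉ [0.3, 1.7) ⇒ out
candidate 7: (m,n)=(4,5) → π∥ = 4+5·β ≈ 12.09017, π⊥ = 4+5·β' ≈ 0.90983 ∈ [0.3, 1.7) ⇒ IN Λ
candidate 8: (m,n)=(5,0) → π∥ = 5+0·β ≈ 5.00000, π⊥ = 5+0·β' ≈ 5.00000 ∉ [0.3, 1.7) ⇒ out
candidate 9: (m,n)=(-3,5) → π∥ = -3+5·β ≈ 5.09017, π⊥ = -3+5·β' ≈ -6.09017 ∉ [0.3, 1.7) ⇒ out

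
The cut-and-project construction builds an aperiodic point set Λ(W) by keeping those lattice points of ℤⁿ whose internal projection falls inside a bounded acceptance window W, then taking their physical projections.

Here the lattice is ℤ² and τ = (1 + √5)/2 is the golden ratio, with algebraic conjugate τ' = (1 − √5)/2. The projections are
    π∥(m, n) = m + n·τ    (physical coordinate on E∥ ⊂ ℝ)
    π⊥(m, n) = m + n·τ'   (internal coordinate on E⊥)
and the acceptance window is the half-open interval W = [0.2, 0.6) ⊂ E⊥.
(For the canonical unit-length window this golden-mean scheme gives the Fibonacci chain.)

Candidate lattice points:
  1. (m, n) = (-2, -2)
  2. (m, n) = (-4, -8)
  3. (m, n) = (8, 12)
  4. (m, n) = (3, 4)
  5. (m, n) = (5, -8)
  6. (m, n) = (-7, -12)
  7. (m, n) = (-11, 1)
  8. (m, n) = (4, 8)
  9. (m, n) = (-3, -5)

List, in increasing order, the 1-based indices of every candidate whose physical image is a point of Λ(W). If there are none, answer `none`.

Compute τ' = (1−√5)/2 = -0.6180, so π⊥(m,n) = m -0.6180·n.
[1] lift (-2,-2): star map gives -0.7639; window check 0.2 ≤ -0.7639 < 0.6 is false → out
[2] lift (-4,-8): star map gives 0.9443; window check 0.2 ≤ 0.9443 < 0.6 is false → out
[3] lift (8,12): star map gives 0.5836; window check 0.2 ≤ 0.5836 < 0.6 is true → IN Λ
[4] lift (3,4): star map gives 0.5279; window check 0.2 ≤ 0.5279 < 0.6 is true → IN Λ
[5] lift (5,-8): star map gives 9.9443; window check 0.2 ≤ 9.9443 < 0.6 is false → out
[6] lift (-7,-12): star map gives 0.4164; window check 0.2 ≤ 0.4164 < 0.6 is true → IN Λ
[7] lift (-11,1): star map gives -11.6180; window check 0.2 ≤ -11.6180 < 0.6 is false → out
[8] lift (4,8): star map gives -0.9443; window check 0.2 ≤ -0.9443 < 0.6 is false → out
[9] lift (-3,-5): star map gives 0.0902; window check 0.2 ≤ 0.0902 < 0.6 is false → out

3, 4, 6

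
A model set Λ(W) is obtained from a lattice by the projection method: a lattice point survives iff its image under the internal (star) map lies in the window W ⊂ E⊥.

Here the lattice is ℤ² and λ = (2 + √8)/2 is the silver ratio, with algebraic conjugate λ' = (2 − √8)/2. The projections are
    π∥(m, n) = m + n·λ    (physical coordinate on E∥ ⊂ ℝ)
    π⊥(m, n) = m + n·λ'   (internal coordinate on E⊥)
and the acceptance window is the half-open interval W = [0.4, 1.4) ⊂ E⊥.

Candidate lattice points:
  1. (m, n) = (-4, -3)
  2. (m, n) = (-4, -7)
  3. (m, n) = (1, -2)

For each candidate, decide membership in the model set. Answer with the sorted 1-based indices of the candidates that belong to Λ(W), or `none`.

Numerically λ ≈ 2.414214 and λ' = −1/λ ≈ -0.414214.
candidate 1: (m,n)=(-4,-3) → π∥ = -4-3·λ ≈ -11.242641, π⊥ = -4-3·λ' ≈ -2.757359 ∉ [0.4, 1.4) ⇒ out
candidate 2: (m,n)=(-4,-7) → π∥ = -4-7·λ ≈ -20.899495, π⊥ = -4-7·λ' ≈ -1.100505 ∉ [0.4, 1.4) ⇒ out
candidate 3: (m,n)=(1,-2) → π∥ = 1-2·λ ≈ -3.828427, π⊥ = 1-2·λ' ≈ 1.828427 ∉ [0.4, 1.4) ⇒ out

none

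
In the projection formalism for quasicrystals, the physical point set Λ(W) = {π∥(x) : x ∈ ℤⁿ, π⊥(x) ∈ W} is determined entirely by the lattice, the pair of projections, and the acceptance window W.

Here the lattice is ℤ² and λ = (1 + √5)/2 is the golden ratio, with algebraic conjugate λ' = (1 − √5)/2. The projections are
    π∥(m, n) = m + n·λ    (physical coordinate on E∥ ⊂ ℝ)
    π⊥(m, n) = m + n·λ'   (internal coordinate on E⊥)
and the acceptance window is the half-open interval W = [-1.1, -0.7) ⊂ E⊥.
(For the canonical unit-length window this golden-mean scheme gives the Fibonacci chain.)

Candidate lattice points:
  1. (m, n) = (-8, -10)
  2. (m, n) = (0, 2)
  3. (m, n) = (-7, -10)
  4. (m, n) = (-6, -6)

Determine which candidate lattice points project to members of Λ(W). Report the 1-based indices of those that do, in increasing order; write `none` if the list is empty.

3

Compute λ' = (1−√5)/2 = -0.6180, so π⊥(m,n) = m -0.6180·n.
candidate 1: (m,n)=(-8,-10) → π∥ = -8-10·λ ≈ -24.1803, π⊥ = -8-10·λ' ≈ -1.8197 ∉ [-1.1, -0.7) ⇒ out
candidate 2: (m,n)=(0,2) → π∥ = 0+2·λ ≈ 3.2361, π⊥ = 0+2·λ' ≈ -1.2361 ∉ [-1.1, -0.7) ⇒ out
candidate 3: (m,n)=(-7,-10) → π∥ = -7-10·λ ≈ -23.1803, π⊥ = -7-10·λ' ≈ -0.8197 ∈ [-1.1, -0.7) ⇒ IN Λ
candidate 4: (m,n)=(-6,-6) → π∥ = -6-6·λ ≈ -15.7082, π⊥ = -6-6·λ' ≈ -2.2918 ∉ [-1.1, -0.7) ⇒ out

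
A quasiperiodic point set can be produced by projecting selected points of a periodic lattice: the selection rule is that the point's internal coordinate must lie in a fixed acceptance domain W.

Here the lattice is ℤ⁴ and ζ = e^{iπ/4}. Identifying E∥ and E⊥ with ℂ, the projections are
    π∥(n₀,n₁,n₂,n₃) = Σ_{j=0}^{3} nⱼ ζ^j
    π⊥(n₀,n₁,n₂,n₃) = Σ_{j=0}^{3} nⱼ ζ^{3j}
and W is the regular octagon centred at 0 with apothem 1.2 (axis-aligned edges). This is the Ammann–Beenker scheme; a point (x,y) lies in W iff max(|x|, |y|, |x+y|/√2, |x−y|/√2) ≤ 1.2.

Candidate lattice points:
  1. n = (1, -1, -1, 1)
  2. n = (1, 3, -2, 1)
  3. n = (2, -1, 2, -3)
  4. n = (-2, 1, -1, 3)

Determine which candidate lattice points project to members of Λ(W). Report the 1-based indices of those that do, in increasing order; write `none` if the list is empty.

Internal map: ζ^{3j} for j=0..3 gives (1,0), (−√2/2,√2/2), (0,−1), (√2/2,√2/2).
candidate 1: n = (1, -1, -1, 1) → π⊥ ≈ (+2.41421, +1.00000); max(|x|,|y|,|x±y|/√2) = 2.41421 > 1.2 ⇒ ∉ W
candidate 2: n = (1, 3, -2, 1) → π⊥ ≈ (-0.41421, +4.82843); max(|x|,|y|,|x±y|/√2) = 4.82843 > 1.2 ⇒ ∉ W
candidate 3: n = (2, -1, 2, -3) → π⊥ ≈ (+0.58579, -4.82843); max(|x|,|y|,|x±y|/√2) = 4.82843 > 1.2 ⇒ ∉ W
candidate 4: n = (-2, 1, -1, 3) → π⊥ ≈ (-0.58579, +3.82843); max(|x|,|y|,|x±y|/√2) = 3.82843 > 1.2 ⇒ ∉ W

none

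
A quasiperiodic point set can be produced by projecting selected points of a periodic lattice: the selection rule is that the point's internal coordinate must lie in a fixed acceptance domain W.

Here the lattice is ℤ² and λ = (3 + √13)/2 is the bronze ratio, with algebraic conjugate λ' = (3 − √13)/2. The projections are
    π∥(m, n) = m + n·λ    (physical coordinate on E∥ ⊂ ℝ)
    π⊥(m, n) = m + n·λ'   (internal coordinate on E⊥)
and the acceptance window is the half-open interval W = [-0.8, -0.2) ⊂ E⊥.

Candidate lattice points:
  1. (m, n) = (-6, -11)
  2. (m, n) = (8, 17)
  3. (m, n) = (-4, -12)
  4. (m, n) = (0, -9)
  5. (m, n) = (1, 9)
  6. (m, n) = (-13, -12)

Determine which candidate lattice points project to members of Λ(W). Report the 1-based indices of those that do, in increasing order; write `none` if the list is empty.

3

Numerically λ ≈ 3.302776 and λ' = −1/λ ≈ -0.302776.
[1] lift (-6,-11): star map gives -2.669468; window check -0.8 ≤ -2.669468 < -0.2 is false → out
[2] lift (8,17): star map gives 2.852814; window check -0.8 ≤ 2.852814 < -0.2 is false → out
[3] lift (-4,-12): star map gives -0.366692; window check -0.8 ≤ -0.366692 < -0.2 is true → IN Λ
[4] lift (0,-9): star map gives 2.724981; window check -0.8 ≤ 2.724981 < -0.2 is false → out
[5] lift (1,9): star map gives -1.724981; window check -0.8 ≤ -1.724981 < -0.2 is false → out
[6] lift (-13,-12): star map gives -9.366692; window check -0.8 ≤ -9.366692 < -0.2 is false → out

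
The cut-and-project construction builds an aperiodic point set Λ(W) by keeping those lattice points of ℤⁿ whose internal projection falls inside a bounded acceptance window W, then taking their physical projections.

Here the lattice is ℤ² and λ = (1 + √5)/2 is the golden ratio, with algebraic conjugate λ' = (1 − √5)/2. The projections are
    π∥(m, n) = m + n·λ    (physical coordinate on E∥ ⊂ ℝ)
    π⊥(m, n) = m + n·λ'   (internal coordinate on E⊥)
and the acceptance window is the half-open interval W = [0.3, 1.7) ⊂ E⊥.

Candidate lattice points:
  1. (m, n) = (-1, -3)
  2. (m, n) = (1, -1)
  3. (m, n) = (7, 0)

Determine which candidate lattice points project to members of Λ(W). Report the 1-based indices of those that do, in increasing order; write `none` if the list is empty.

1, 2

Compute λ' = (1−√5)/2 = -0.61803, so π⊥(m,n) = m -0.61803·n.
[1] lift (-1,-3): star map gives 0.85410; window check 0.3 ≤ 0.85410 < 1.7 is true → IN Λ
[2] lift (1,-1): star map gives 1.61803; window check 0.3 ≤ 1.61803 < 1.7 is true → IN Λ
[3] lift (7,0): star map gives 7.00000; window check 0.3 ≤ 7.00000 < 1.7 is false → out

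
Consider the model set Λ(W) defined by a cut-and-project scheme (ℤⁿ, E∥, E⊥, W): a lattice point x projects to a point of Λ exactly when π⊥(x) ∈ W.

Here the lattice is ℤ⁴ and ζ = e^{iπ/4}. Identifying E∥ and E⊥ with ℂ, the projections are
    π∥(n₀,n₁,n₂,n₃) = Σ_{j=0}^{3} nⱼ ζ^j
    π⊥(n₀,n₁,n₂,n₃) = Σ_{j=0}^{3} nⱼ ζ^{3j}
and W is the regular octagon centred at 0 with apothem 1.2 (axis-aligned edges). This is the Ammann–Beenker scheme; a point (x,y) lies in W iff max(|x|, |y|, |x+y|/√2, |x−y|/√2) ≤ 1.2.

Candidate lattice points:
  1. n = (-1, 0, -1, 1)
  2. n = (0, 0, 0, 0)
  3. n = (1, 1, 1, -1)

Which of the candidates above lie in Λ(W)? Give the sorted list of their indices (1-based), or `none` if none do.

2, 3

Internal map: ζ^{3j} for j=0..3 gives (1,0), (−√2/2,√2/2), (0,−1), (√2/2,√2/2).
candidate 1: n = (-1, 0, -1, 1) → π⊥ ≈ (-0.292893, +1.707107); max(|x|,|y|,|x±y|/√2) = 1.707107 > 1.2 ⇒ ∉ W
candidate 2: n = (0, 0, 0, 0) → π⊥ ≈ (+0.000000, +0.000000); max(|x|,|y|,|x±y|/√2) = 0.000000 ≤ 1.2 ⇒ ∈ W
candidate 3: n = (1, 1, 1, -1) → π⊥ ≈ (-0.414214, -1.000000); max(|x|,|y|,|x±y|/√2) = 1.000000 ≤ 1.2 ⇒ ∈ W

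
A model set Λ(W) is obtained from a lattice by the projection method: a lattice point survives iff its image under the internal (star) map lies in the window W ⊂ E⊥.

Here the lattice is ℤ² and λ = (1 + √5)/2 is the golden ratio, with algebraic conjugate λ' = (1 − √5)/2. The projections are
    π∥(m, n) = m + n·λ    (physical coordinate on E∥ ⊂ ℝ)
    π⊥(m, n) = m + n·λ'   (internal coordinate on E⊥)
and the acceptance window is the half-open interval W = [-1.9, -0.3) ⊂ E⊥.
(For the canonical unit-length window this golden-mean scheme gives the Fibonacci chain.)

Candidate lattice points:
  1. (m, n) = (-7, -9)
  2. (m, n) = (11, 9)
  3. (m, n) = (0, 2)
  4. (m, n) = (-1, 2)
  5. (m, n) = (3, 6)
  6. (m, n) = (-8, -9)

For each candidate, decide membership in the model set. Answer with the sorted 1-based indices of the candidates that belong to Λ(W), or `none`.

1, 3, 5

Numerically λ ≈ 1.6180 and λ' = −1/λ ≈ -0.6180.
#1 (-7,-9): internal coord -7 + (-9)·λ' = -1.4377; -1.4377 ∈ [-1.9, -0.3) → IN Λ
#2 (11,9): internal coord 11 + (9)·λ' = +5.4377; +5.4377 ∉ [-1.9, -0.3) → out
#3 (0,2): internal coord 0 + (2)·λ' = -1.2361; -1.2361 ∈ [-1.9, -0.3) → IN Λ
#4 (-1,2): internal coord -1 + (2)·λ' = -2.2361; -2.2361 ∉ [-1.9, -0.3) → out
#5 (3,6): internal coord 3 + (6)·λ' = -0.7082; -0.7082 ∈ [-1.9, -0.3) → IN Λ
#6 (-8,-9): internal coord -8 + (-9)·λ' = -2.4377; -2.4377 ∉ [-1.9, -0.3) → out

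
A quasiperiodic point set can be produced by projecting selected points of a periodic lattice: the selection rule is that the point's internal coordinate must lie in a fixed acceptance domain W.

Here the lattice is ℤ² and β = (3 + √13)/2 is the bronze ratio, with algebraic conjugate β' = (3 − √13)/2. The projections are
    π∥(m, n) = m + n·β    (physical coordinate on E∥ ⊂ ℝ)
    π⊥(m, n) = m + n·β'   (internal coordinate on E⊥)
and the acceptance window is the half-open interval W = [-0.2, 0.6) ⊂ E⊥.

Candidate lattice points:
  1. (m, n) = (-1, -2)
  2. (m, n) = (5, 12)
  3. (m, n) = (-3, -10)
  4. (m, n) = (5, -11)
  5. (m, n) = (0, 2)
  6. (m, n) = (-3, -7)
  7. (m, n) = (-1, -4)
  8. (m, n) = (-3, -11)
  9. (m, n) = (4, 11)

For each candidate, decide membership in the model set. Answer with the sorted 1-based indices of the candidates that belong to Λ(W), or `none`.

Compute β' = (3−√13)/2 = -0.302776, so π⊥(m,n) = m -0.302776·n.
candidate 1: (m,n)=(-1,-2) → π∥ = -1-2·β ≈ -7.605551, π⊥ = -1-2·β' ≈ -0.394449 ∉ [-0.2, 0.6) ⇒ out
candidate 2: (m,n)=(5,12) → π∥ = 5+12·β ≈ 44.633308, π⊥ = 5+12·β' ≈ 1.366692 ∉ [-0.2, 0.6) ⇒ out
candidate 3: (m,n)=(-3,-10) → π∥ = -3-10·β ≈ -36.027756, π⊥ = -3-10·β' ≈ 0.027756 ∈ [-0.2, 0.6) ⇒ IN Λ
candidate 4: (m,n)=(5,-11) → π∥ = 5-11·β ≈ -31.330532, π⊥ = 5-11·β' ≈ 8.330532 ∉ [-0.2, 0.6) ⇒ out
candidate 5: (m,n)=(0,2) → π∥ = 0+2·β ≈ 6.605551, π⊥ = 0+2·β' ≈ -0.605551 ∉ [-0.2, 0.6) ⇒ out
candidate 6: (m,n)=(-3,-7) → π∥ = -3-7·β ≈ -26.119429, π⊥ = -3-7·β' ≈ -0.880571 ∉ [-0.2, 0.6) ⇒ out
candidate 7: (m,n)=(-1,-4) → π∥ = -1-4·β ≈ -14.211103, π⊥ = -1-4·β' ≈ 0.211103 ∈ [-0.2, 0.6) ⇒ IN Λ
candidate 8: (m,n)=(-3,-11) → π∥ = -3-11·β ≈ -39.330532, π⊥ = -3-11·β' ≈ 0.330532 ∈ [-0.2, 0.6) ⇒ IN Λ
candidate 9: (m,n)=(4,11) → π∥ = 4+11·β ≈ 40.330532, π⊥ = 4+11·β' ≈ 0.669468 ∉ [-0.2, 0.6) ⇒ out

3, 7, 8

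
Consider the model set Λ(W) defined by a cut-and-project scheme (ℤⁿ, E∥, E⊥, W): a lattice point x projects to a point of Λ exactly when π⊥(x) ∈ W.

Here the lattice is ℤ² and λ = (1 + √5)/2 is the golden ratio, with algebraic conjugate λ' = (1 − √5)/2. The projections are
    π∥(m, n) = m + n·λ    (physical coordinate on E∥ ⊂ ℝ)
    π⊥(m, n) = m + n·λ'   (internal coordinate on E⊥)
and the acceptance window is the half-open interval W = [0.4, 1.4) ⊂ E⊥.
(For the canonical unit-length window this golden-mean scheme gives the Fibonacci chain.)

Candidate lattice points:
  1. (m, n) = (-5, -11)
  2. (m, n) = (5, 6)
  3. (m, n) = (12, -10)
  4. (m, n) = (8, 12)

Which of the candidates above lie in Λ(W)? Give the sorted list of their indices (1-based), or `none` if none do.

Numerically λ ≈ 1.618034 and λ' = −1/λ ≈ -0.618034.
[1] lift (-5,-11): star map gives 1.798374; window check 0.4 ≤ 1.798374 < 1.4 is false → out
[2] lift (5,6): star map gives 1.291796; window check 0.4 ≤ 1.291796 < 1.4 is true → IN Λ
[3] lift (12,-10): star map gives 18.180340; window check 0.4 ≤ 18.180340 < 1.4 is false → out
[4] lift (8,12): star map gives 0.583592; window check 0.4 ≤ 0.583592 < 1.4 is true → IN Λ

2, 4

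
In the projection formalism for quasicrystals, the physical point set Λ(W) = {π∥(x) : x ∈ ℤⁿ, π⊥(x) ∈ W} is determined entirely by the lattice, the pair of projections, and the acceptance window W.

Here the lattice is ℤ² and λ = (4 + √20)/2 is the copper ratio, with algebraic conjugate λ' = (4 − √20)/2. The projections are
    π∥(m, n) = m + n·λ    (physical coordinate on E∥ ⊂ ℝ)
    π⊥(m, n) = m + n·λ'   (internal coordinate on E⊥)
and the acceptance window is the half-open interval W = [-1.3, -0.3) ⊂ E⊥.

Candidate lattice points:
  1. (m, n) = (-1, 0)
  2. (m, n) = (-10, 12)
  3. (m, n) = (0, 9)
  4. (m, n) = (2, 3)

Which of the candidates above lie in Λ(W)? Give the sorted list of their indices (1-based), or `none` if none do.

1

Compute λ' = (4−√20)/2 = -0.236068, so π⊥(m,n) = m -0.236068·n.
#1 (-1,0): internal coord -1 + (0)·λ' = -1.000000; -1.000000 ∈ [-1.3, -0.3) → IN Λ
#2 (-10,12): internal coord -10 + (12)·λ' = -12.832816; -12.832816 ∉ [-1.3, -0.3) → out
#3 (0,9): internal coord 0 + (9)·λ' = -2.124612; -2.124612 ∉ [-1.3, -0.3) → out
#4 (2,3): internal coord 2 + (3)·λ' = +1.291796; +1.291796 ∉ [-1.3, -0.3) → out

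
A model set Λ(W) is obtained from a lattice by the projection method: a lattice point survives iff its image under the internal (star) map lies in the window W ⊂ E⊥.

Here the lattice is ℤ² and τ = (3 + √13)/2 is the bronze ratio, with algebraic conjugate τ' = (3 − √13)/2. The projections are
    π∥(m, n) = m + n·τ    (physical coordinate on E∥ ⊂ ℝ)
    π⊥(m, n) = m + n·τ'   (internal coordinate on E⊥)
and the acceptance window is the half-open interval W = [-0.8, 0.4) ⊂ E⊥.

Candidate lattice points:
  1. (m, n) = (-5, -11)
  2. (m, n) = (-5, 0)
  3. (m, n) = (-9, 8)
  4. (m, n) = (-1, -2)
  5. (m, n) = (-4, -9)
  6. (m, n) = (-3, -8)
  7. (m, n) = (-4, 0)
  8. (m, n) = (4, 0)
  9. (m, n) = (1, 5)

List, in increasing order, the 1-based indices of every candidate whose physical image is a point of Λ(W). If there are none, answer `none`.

4, 6, 9

Compute τ' = (3−√13)/2 = -0.30278, so π⊥(m,n) = m -0.30278·n.
[1] lift (-5,-11): star map gives -1.66947; window check -0.8 ≤ -1.66947 < 0.4 is false → out
[2] lift (-5,0): star map gives -5.00000; window check -0.8 ≤ -5.00000 < 0.4 is false → out
[3] lift (-9,8): star map gives -11.42221; window check -0.8 ≤ -11.42221 < 0.4 is false → out
[4] lift (-1,-2): star map gives -0.39445; window check -0.8 ≤ -0.39445 < 0.4 is true → IN Λ
[5] lift (-4,-9): star map gives -1.27502; window check -0.8 ≤ -1.27502 < 0.4 is false → out
[6] lift (-3,-8): star map gives -0.57779; window check -0.8 ≤ -0.57779 < 0.4 is true → IN Λ
[7] lift (-4,0): star map gives -4.00000; window check -0.8 ≤ -4.00000 < 0.4 is false → out
[8] lift (4,0): star map gives 4.00000; window check -0.8 ≤ 4.00000 < 0.4 is false → out
[9] lift (1,5): star map gives -0.51388; window check -0.8 ≤ -0.51388 < 0.4 is true → IN Λ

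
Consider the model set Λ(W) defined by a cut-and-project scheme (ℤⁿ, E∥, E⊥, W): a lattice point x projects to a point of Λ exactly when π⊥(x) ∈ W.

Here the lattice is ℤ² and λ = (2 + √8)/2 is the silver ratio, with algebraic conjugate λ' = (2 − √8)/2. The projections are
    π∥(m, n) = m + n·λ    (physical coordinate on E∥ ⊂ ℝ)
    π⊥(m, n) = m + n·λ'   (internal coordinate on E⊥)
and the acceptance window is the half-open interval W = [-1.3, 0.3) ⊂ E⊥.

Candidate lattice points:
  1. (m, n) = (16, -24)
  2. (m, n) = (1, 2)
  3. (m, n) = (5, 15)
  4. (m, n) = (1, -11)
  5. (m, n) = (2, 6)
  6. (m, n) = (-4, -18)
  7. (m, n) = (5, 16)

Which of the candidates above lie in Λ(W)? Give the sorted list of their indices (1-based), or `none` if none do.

2, 3, 5

Compute λ' = (2−√8)/2 = -0.414214, so π⊥(m,n) = m -0.414214·n.
#1 (16,-24): internal coord 16 + (-24)·λ' = +25.941125; +25.941125 ∉ [-1.3, 0.3) → out
#2 (1,2): internal coord 1 + (2)·λ' = +0.171573; +0.171573 ∈ [-1.3, 0.3) → IN Λ
#3 (5,15): internal coord 5 + (15)·λ' = -1.213203; -1.213203 ∈ [-1.3, 0.3) → IN Λ
#4 (1,-11): internal coord 1 + (-11)·λ' = +5.556349; +5.556349 ∉ [-1.3, 0.3) → out
#5 (2,6): internal coord 2 + (6)·λ' = -0.485281; -0.485281 ∈ [-1.3, 0.3) → IN Λ
#6 (-4,-18): internal coord -4 + (-18)·λ' = +3.455844; +3.455844 ∉ [-1.3, 0.3) → out
#7 (5,16): internal coord 5 + (16)·λ' = -1.627417; -1.627417 ∉ [-1.3, 0.3) → out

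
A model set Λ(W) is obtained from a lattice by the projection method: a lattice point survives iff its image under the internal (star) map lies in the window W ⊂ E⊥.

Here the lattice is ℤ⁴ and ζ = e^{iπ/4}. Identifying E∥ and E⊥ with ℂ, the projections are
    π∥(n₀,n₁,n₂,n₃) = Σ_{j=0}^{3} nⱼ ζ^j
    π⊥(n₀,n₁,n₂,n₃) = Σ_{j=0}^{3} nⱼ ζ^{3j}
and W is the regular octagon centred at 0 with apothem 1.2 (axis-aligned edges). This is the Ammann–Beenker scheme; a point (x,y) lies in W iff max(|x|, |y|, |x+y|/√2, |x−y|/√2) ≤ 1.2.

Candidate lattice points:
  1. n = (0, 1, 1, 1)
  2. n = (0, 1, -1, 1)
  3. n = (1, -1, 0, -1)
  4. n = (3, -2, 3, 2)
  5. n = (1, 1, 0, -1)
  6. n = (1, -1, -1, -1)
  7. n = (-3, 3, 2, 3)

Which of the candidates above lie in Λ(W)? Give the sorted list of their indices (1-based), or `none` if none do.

1, 5, 6

Internal map: ζ^{3j} for j=0..3 gives (1,0), (−√2/2,√2/2), (0,−1), (√2/2,√2/2).
#1 (0, 1, 1, 1): internal (0.000000, 0.414214); octagon support 0.414214 vs apothem 1.2 → ∈ W
#2 (0, 1, -1, 1): internal (0.000000, 2.414214); octagon support 2.414214 vs apothem 1.2 → ∉ W
#3 (1, -1, 0, -1): internal (1.000000, -1.414214); octagon support 1.707107 vs apothem 1.2 → ∉ W
#4 (3, -2, 3, 2): internal (5.828427, -3.000000); octagon support 6.242641 vs apothem 1.2 → ∉ W
#5 (1, 1, 0, -1): internal (-0.414214, 0.000000); octagon support 0.414214 vs apothem 1.2 → ∈ W
#6 (1, -1, -1, -1): internal (1.000000, -0.414214); octagon support 1.000000 vs apothem 1.2 → ∈ W
#7 (-3, 3, 2, 3): internal (-3.000000, 2.242641); octagon support 3.707107 vs apothem 1.2 → ∉ W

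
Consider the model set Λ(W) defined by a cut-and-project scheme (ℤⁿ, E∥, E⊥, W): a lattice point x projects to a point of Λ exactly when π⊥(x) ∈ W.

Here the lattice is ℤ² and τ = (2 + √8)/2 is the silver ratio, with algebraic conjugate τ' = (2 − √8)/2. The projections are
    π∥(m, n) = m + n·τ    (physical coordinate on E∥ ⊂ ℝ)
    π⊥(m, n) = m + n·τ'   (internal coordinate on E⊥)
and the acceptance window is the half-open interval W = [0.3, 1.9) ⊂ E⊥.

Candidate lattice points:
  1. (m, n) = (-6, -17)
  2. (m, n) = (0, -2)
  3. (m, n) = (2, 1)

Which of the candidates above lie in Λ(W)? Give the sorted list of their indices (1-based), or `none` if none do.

Compute τ' = (2−√8)/2 = -0.41421, so π⊥(m,n) = m -0.41421·n.
#1 (-6,-17): internal coord -6 + (-17)·τ' = +1.04163; +1.04163 ∈ [0.3, 1.9) → IN Λ
#2 (0,-2): internal coord 0 + (-2)·τ' = +0.82843; +0.82843 ∈ [0.3, 1.9) → IN Λ
#3 (2,1): internal coord 2 + (1)·τ' = +1.58579; +1.58579 ∈ [0.3, 1.9) → IN Λ

1, 2, 3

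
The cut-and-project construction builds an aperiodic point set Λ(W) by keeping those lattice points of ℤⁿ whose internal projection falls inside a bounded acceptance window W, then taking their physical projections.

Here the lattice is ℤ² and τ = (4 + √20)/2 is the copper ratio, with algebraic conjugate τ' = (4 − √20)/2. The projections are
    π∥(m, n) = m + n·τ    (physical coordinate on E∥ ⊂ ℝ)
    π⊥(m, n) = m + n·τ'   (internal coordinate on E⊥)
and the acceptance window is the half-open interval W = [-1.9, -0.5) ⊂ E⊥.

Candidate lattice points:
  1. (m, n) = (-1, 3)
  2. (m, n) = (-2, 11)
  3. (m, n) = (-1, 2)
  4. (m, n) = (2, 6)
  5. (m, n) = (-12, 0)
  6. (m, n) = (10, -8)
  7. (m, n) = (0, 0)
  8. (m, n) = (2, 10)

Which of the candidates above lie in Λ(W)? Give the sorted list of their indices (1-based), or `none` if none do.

1, 3

Numerically τ ≈ 4.2361 and τ' = −1/τ ≈ -0.2361.
[1] lift (-1,3): star map gives -1.7082; window check -1.9 ≤ -1.7082 < -0.5 is true → IN Λ
[2] lift (-2,11): star map gives -4.5967; window check -1.9 ≤ -4.5967 < -0.5 is false → out
[3] lift (-1,2): star map gives -1.4721; window check -1.9 ≤ -1.4721 < -0.5 is true → IN Λ
[4] lift (2,6): star map gives 0.5836; window check -1.9 ≤ 0.5836 < -0.5 is false → out
[5] lift (-12,0): star map gives -12.0000; window check -1.9 ≤ -12.0000 < -0.5 is false → out
[6] lift (10,-8): star map gives 11.8885; window check -1.9 ≤ 11.8885 < -0.5 is false → out
[7] lift (0,0): star map gives 0.0000; window check -1.9 ≤ 0.0000 < -0.5 is false → out
[8] lift (2,10): star map gives -0.3607; window check -1.9 ≤ -0.3607 < -0.5 is false → out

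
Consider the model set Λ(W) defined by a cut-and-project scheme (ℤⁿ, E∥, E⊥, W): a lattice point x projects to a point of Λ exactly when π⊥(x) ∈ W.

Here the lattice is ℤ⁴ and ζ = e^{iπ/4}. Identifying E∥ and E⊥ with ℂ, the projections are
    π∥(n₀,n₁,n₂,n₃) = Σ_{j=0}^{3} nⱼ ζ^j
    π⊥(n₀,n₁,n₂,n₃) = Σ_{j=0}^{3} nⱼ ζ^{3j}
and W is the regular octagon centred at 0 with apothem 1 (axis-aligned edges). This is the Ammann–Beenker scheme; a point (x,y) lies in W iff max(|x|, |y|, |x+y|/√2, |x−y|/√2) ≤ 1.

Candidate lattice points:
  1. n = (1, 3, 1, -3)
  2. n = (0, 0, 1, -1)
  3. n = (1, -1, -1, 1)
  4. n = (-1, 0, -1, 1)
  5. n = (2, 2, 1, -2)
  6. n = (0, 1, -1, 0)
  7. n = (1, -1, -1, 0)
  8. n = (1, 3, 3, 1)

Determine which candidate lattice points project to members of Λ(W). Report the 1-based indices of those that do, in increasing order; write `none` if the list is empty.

8

π⊥(n) = n₀ + n₁ζ³ + n₂ζ⁶ + n₃ζ⁹ where ζ = e^{iπ/4}.
candidate 1: n = (1, 3, 1, -3) → π⊥ ≈ (-3.2426, -1.0000); max(|x|,|y|,|x±y|/√2) = 3.2426 > 1 ⇒ ∉ W
candidate 2: n = (0, 0, 1, -1) → π⊥ ≈ (-0.7071, -1.7071); max(|x|,|y|,|x±y|/√2) = 1.7071 > 1 ⇒ ∉ W
candidate 3: n = (1, -1, -1, 1) → π⊥ ≈ (+2.4142, +1.0000); max(|x|,|y|,|x±y|/√2) = 2.4142 > 1 ⇒ ∉ W
candidate 4: n = (-1, 0, -1, 1) → π⊥ ≈ (-0.2929, +1.7071); max(|x|,|y|,|x±y|/√2) = 1.7071 > 1 ⇒ ∉ W
candidate 5: n = (2, 2, 1, -2) → π⊥ ≈ (-0.8284, -1.0000); max(|x|,|y|,|x±y|/√2) = 1.2929 > 1 ⇒ ∉ W
candidate 6: n = (0, 1, -1, 0) → π⊥ ≈ (-0.7071, +1.7071); max(|x|,|y|,|x±y|/√2) = 1.7071 > 1 ⇒ ∉ W
candidate 7: n = (1, -1, -1, 0) → π⊥ ≈ (+1.7071, +0.2929); max(|x|,|y|,|x±y|/√2) = 1.7071 > 1 ⇒ ∉ W
candidate 8: n = (1, 3, 3, 1) → π⊥ ≈ (-0.4142, -0.1716); max(|x|,|y|,|x±y|/√2) = 0.4142 ≤ 1 ⇒ ∈ W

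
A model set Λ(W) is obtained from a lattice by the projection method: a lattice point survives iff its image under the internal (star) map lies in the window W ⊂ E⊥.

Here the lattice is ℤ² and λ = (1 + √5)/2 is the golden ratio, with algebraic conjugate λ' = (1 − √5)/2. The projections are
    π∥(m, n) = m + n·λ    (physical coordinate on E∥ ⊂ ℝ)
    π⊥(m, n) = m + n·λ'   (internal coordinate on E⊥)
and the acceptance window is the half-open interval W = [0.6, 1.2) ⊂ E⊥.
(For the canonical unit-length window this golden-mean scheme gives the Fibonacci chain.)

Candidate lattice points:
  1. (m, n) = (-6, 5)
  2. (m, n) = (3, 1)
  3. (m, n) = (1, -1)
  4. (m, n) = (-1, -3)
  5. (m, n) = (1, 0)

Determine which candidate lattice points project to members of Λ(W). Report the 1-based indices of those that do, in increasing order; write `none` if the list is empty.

4, 5

λ' = (1−√5)/2 ≈ -0.6180.
[1] lift (-6,5): star map gives -9.0902; window check 0.6 ≤ -9.0902 < 1.2 is false → out
[2] lift (3,1): star map gives 2.3820; window check 0.6 ≤ 2.3820 < 1.2 is false → out
[3] lift (1,-1): star map gives 1.6180; window check 0.6 ≤ 1.6180 < 1.2 is false → out
[4] lift (-1,-3): star map gives 0.8541; window check 0.6 ≤ 0.8541 < 1.2 is true → IN Λ
[5] lift (1,0): star map gives 1.0000; window check 0.6 ≤ 1.0000 < 1.2 is true → IN Λ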